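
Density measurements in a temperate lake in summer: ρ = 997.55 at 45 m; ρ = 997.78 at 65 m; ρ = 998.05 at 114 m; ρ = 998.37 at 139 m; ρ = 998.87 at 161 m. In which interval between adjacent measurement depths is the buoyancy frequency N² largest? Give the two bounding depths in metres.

Compute the density gradient over each adjacent pair:
  45–65 m: Δρ/Δz = 0.23/20 = 0.011 kg m⁻⁴
  65–114 m: Δρ/Δz = 0.27/49 = 5.5 × 10⁻³ kg m⁻⁴
  114–139 m: Δρ/Δz = 0.32/25 = 0.013 kg m⁻⁴
  139–161 m: Δρ/Δz = 0.50/22 = 0.023 kg m⁻⁴
The largest gradient is in the 139–161 m interval — the pycnocline.

139–161 m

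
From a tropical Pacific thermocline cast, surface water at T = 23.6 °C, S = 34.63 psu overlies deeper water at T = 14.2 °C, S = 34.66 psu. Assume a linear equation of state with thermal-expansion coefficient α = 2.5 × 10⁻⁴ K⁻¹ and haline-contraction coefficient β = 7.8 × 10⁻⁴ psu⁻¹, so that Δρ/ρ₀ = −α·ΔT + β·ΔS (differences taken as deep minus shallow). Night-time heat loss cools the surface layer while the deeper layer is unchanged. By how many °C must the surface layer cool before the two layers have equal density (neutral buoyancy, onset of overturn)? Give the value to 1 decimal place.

9.5 °C

Neutral buoyancy requires Δρ = 0, i.e. −α(T_deep − T_surf′) + β(S_deep − S_surf) = 0.
T_surf′ = T_deep − (β/α)·ΔS = 14.2 − (7.8 × 10⁻⁴/2.5 × 10⁻⁴)·(+0.03) = 14.106 °C.
Cooling required: 23.6 − (14.106) = 9.494 °C.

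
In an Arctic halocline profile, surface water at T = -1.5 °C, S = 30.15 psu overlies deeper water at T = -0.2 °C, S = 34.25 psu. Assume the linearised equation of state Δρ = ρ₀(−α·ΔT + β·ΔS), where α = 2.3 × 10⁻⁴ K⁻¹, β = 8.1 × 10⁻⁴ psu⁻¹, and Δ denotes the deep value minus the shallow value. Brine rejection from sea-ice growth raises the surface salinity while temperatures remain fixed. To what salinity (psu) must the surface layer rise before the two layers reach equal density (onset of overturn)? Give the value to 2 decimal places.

Neutral buoyancy requires −α(T_deep − T_surf) + β(S_deep − S_surf′) = 0.
S_surf′ = S_deep − (α/β)·ΔT = 34.25 − (2.3 × 10⁻⁴/8.1 × 10⁻⁴)·(+1.3) = 33.8809 psu.
Increase required: 33.8809 − 30.15 = 3.7309 psu.

33.88 psu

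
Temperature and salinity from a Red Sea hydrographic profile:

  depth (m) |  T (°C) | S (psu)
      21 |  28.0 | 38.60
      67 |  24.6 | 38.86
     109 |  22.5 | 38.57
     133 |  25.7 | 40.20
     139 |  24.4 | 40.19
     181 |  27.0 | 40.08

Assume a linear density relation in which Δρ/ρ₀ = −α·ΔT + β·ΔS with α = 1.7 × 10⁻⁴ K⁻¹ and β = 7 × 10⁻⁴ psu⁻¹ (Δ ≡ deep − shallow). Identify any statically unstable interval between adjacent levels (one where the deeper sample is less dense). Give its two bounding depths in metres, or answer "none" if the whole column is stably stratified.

Evaluate Δρ/ρ₀ = −αΔT + βΔS across each adjacent pair:
  21–67 m: −αΔT+βΔS = −(1.7 × 10⁻⁴)(-3.4)+(7 × 10⁻⁴)(+0.26) = 7.6 × 10⁻⁴ → stable
  67–109 m: −αΔT+βΔS = −(1.7 × 10⁻⁴)(-2.1)+(7 × 10⁻⁴)(-0.29) = 1.5 × 10⁻⁴ → stable
  109–133 m: −αΔT+βΔS = −(1.7 × 10⁻⁴)(+3.2)+(7 × 10⁻⁴)(+1.63) = 6.0 × 10⁻⁴ → stable
  133–139 m: −αΔT+βΔS = −(1.7 × 10⁻⁴)(-1.3)+(7 × 10⁻⁴)(-0.01) = 2.1 × 10⁻⁴ → stable
  139–181 m: −αΔT+βΔS = −(1.7 × 10⁻⁴)(+2.6)+(7 × 10⁻⁴)(-0.11) = -5.2 × 10⁻⁴ → UNSTABLE
The 139–181 m interval has Δρ < 0: lighter water underlies denser water.

139–181 m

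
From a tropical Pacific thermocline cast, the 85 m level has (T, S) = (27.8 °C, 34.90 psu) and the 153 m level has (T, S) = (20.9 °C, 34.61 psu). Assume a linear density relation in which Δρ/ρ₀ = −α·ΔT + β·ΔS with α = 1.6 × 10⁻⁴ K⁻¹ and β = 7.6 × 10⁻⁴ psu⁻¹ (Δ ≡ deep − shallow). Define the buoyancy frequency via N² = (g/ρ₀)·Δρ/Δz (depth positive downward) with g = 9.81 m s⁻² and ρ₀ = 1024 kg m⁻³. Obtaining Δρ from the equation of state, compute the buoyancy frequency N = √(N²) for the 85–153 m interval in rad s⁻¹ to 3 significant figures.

0.0113 rad s⁻¹

ΔT = -6.9 K, ΔS = -0.29 psu (deep − shallow).
Δρ/ρ₀ = −αΔT + βΔS = 1.104 × 10⁻³ − 2.204 × 10⁻⁴ = 8.836 × 10⁻⁴, so Δρ ≈ 0.9048 kg m⁻³.
N² = (g/ρ₀)·Δρ/Δz = g·(Δρ/ρ₀)/Δz = 9.81 × 8.836 × 10⁻⁴ / 68 = 1.2747 × 10⁻⁴ s⁻².
N = √(1.2747 × 10⁻⁴) = 0.011290 rad s⁻¹ ≈ 0.0113 rad s⁻¹.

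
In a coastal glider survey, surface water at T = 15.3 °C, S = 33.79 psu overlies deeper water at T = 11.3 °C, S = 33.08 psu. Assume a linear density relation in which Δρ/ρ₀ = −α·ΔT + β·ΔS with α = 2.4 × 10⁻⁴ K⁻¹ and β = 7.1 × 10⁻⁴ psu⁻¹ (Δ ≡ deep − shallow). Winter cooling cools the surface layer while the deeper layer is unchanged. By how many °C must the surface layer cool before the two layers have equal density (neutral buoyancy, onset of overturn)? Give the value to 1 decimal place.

1.9 °C

Neutral buoyancy requires Δρ = 0, i.e. −α(T_deep − T_surf′) + β(S_deep − S_surf) = 0.
T_surf′ = T_deep − (β/α)·ΔS = 11.3 − (7.1 × 10⁻⁴/2.4 × 10⁻⁴)·(-0.71) = 13.400 °C.
Cooling required: 15.3 − (13.400) = 1.900 °C.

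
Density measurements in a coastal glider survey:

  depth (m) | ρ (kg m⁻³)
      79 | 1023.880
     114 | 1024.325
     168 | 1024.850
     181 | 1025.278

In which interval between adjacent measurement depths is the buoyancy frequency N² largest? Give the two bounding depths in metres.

Compute the density gradient over each adjacent pair:
  79–114 m: Δρ/Δz = 0.445/35 = 0.013 kg m⁻⁴
  114–168 m: Δρ/Δz = 0.525/54 = 9.7 × 10⁻³ kg m⁻⁴
  168–181 m: Δρ/Δz = 0.428/13 = 0.033 kg m⁻⁴
The largest gradient is in the 168–181 m interval — the pycnocline.

168–181 m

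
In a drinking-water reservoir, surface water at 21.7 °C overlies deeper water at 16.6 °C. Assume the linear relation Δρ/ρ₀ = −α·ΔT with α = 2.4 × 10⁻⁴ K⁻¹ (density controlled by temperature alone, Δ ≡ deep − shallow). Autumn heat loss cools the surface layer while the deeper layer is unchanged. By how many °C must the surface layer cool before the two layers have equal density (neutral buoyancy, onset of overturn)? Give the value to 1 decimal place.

5.1 °C

With temperature the only control, equal density requires T_surf′ = T_deep.
T_surf′ = 16.6 °C.
Cooling required: 21.7 − 16.6 = 5.1 °C.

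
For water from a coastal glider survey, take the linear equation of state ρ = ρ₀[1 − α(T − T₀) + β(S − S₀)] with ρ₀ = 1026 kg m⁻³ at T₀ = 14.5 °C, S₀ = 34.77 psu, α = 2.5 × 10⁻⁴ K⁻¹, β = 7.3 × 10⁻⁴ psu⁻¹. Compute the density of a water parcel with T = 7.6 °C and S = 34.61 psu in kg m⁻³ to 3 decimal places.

T − T₀ = -6.9 K, S − S₀ = -0.16 psu.
Bracket = 1 − α·(-6.9) + β·(-0.16) = 1 + (1.6082 × 10⁻³) = 1.0016082.
ρ = 1026 × 1.0016082 = 1027.650 kg m⁻³.

1027.650 kg m⁻³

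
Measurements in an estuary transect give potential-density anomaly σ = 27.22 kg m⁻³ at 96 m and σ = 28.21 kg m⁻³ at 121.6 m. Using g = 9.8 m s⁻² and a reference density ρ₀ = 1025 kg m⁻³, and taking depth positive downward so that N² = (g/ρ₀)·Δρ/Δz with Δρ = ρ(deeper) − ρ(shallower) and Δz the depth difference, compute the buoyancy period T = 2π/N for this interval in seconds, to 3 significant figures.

Δρ = 1028.21 − 1027.22 = 0.99 kg m⁻³ over Δz = 121.6 − 96 = 25.6 m.
N² = (9.8/1025) × (0.99/25.6) = 3.6974 × 10⁻⁴ s⁻².
N = √(3.6974 × 10⁻⁴) = 0.019229 rad s⁻¹, so T = 2π/N = 326.76 s ≈ 327 s.
Since Δρ > 0 the layer is stably stratified.

327 s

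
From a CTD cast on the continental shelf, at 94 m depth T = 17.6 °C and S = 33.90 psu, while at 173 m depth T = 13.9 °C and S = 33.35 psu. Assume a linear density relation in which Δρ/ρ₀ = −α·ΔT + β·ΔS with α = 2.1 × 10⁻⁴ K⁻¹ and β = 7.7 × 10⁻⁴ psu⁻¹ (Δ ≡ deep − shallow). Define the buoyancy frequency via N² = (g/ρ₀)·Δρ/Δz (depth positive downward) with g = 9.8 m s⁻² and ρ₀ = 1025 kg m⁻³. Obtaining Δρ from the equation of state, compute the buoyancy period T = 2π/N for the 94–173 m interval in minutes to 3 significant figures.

ΔT = -3.7 K, ΔS = -0.55 psu (deep − shallow).
Δρ/ρ₀ = −αΔT + βΔS = 7.77 × 10⁻⁴ − 4.235 × 10⁻⁴ = 3.535 × 10⁻⁴, so Δρ ≈ 0.3623 kg m⁻³.
N² = (g/ρ₀)·Δρ/Δz = g·(Δρ/ρ₀)/Δz = 9.8 × 3.535 × 10⁻⁴ / 79 = 4.3852 × 10⁻⁵ s⁻².
N = √(4.3852 × 10⁻⁵) = 6.6221 × 10⁻³ rad s⁻¹ → T = 2π/N = 948.82 s = 15.814 min ≈ 15.8 min.

15.8 min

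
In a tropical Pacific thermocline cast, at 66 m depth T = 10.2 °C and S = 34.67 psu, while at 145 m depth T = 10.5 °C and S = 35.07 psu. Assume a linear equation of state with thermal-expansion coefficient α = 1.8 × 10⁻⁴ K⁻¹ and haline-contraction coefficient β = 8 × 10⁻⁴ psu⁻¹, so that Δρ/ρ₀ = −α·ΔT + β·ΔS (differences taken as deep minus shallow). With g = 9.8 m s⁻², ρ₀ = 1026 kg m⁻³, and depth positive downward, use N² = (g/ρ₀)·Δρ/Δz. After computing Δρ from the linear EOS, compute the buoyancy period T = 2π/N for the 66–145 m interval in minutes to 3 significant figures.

18.2 min

ΔT = +0.3 K, ΔS = +0.40 psu (deep − shallow).
Δρ/ρ₀ = −αΔT + βΔS = -5.40 × 10⁻⁵ + 3.20 × 10⁻⁴ = 2.66 × 10⁻⁴, so Δρ ≈ 0.2729 kg m⁻³.
N² = (g/ρ₀)·Δρ/Δz = g·(Δρ/ρ₀)/Δz = 9.8 × 2.66 × 10⁻⁴ / 79 = 3.2997 × 10⁻⁵ s⁻².
N = √(3.2997 × 10⁻⁵) = 5.7443 × 10⁻³ rad s⁻¹ → T = 2π/N = 1.0938 × 10³ s = 18.230 min ≈ 18.2 min.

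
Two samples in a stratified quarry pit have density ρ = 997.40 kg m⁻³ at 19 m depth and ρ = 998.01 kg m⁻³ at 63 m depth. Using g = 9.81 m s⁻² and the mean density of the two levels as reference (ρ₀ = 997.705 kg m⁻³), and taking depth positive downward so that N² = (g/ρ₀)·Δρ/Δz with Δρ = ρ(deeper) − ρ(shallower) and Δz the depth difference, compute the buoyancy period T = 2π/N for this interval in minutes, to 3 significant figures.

8.97 min

Δρ = 998.01 − 997.40 = 0.61 kg m⁻³ over Δz = 63 − 19 = 44 m.
N² = (9.81/997.705) × (0.61/44) = 1.3632 × 10⁻⁴ s⁻².
N = √(1.3632 × 10⁻⁴) = 0.011676 rad s⁻¹, so T = 2π/N = 538.13 s = 8.9688 min ≈ 8.97 min.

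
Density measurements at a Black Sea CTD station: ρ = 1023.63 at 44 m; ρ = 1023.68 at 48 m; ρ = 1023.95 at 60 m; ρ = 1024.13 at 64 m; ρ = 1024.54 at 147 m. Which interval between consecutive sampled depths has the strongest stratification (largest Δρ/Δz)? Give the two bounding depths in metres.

60–64 m

Compute the density gradient over each adjacent pair:
  44–48 m: Δρ/Δz = 0.05/4 = 0.013 kg m⁻⁴
  48–60 m: Δρ/Δz = 0.27/12 = 0.023 kg m⁻⁴
  60–64 m: Δρ/Δz = 0.18/4 = 0.045 kg m⁻⁴
  64–147 m: Δρ/Δz = 0.41/83 = 4.9 × 10⁻³ kg m⁻⁴
The largest gradient is in the 60–64 m interval — the pycnocline.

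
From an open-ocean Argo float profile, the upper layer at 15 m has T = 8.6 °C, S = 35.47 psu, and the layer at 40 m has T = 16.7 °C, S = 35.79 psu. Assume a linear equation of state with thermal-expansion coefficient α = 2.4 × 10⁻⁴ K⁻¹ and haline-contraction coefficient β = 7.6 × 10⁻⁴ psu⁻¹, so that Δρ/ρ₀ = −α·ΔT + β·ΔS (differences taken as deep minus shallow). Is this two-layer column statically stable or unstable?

ΔT = 16.7 − 8.6 = +8.1 K and ΔS = 35.79 − 35.47 = +0.32 psu (deep − shallow).
−αΔT = -1.944 × 10⁻³; βΔS = 2.432 × 10⁻⁴; sum Δρ/ρ₀ = -1.7008 × 10⁻³.
Δρ/ρ₀ < 0, so Δρ < 0: deeper water is lighter → statically unstable; the column would overturn.

unstable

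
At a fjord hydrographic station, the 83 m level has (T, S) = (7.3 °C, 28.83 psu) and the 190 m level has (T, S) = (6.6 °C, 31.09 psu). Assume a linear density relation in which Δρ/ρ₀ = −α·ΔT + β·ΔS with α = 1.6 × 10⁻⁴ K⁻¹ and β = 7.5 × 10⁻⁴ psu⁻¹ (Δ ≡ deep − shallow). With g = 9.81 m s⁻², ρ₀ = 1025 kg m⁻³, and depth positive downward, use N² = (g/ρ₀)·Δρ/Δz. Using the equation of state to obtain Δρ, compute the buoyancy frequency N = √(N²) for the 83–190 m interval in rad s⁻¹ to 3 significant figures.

0.0129 rad s⁻¹

ΔT = -0.7 K, ΔS = +2.26 psu (deep − shallow).
Δρ/ρ₀ = −αΔT + βΔS = 1.12 × 10⁻⁴ + 1.695 × 10⁻³ = 1.807 × 10⁻³, so Δρ ≈ 1.852 kg m⁻³.
N² = (g/ρ₀)·Δρ/Δz = g·(Δρ/ρ₀)/Δz = 9.81 × 1.807 × 10⁻³ / 107 = 1.6567 × 10⁻⁴ s⁻².
N = √(1.6567 × 10⁻⁴) = 0.012871 rad s⁻¹ ≈ 0.0129 rad s⁻¹.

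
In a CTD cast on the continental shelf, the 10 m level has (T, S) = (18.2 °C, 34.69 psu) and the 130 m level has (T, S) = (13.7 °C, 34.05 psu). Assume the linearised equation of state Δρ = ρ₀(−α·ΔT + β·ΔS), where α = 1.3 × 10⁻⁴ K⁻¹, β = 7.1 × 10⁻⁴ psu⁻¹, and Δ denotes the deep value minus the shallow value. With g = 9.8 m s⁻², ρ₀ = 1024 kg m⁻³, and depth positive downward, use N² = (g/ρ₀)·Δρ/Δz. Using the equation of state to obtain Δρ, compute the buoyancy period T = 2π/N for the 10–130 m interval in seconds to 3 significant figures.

1.92 × 10³ s

ΔT = -4.5 K, ΔS = -0.64 psu (deep − shallow).
Δρ/ρ₀ = −αΔT + βΔS = 5.85 × 10⁻⁴ − 4.544 × 10⁻⁴ = 1.306 × 10⁻⁴, so Δρ ≈ 0.1337 kg m⁻³.
N² = (g/ρ₀)·Δρ/Δz = g·(Δρ/ρ₀)/Δz = 9.8 × 1.306 × 10⁻⁴ / 120 = 1.0666 × 10⁻⁵ s⁻².
N = √(1.0666 × 10⁻⁵) = 3.2659 × 10⁻³ rad s⁻¹ → T = 2π/N = 1.9239 × 10³ s ≈ 1.92 × 10³ s.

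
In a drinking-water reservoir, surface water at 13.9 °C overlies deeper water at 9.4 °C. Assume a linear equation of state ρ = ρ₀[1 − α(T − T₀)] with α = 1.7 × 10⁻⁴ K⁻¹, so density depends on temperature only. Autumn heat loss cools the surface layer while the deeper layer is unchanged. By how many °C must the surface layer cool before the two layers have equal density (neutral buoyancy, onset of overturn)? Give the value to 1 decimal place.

4.5 °C

With temperature the only control, equal density requires T_surf′ = T_deep.
T_surf′ = 9.4 °C.
Cooling required: 13.9 − 9.4 = 4.5 °C.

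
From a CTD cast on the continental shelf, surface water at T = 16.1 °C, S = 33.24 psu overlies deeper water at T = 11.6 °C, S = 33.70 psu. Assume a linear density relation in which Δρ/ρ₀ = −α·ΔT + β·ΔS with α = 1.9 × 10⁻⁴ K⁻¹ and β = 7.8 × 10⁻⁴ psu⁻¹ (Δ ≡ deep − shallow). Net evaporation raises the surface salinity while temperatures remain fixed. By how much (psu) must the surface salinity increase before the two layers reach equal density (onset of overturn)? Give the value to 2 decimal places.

1.56 psu

Neutral buoyancy requires −α(T_deep − T_surf) + β(S_deep − S_surf′) = 0.
S_surf′ = S_deep − (α/β)·ΔT = 33.70 − (1.9 × 10⁻⁴/7.8 × 10⁻⁴)·(-4.5) = 34.7962 psu.
Increase required: 34.7962 − 33.24 = 1.5562 psu.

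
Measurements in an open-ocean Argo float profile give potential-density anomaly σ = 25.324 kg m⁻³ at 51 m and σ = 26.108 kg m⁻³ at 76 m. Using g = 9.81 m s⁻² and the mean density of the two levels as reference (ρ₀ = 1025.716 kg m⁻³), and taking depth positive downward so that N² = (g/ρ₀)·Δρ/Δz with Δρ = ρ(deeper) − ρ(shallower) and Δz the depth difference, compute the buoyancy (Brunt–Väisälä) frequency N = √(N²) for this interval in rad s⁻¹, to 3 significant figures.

Δρ = 1026.108 − 1025.324 = 0.784 kg m⁻³ over Δz = 76 − 51 = 25 m.
N² = (9.81/1025.716) × (0.784/25) = 2.9993 × 10⁻⁴ s⁻².
N = √(2.9993 × 10⁻⁴) = 0.017318 rad s⁻¹ ≈ 0.0173 rad s⁻¹.

0.0173 rad s⁻¹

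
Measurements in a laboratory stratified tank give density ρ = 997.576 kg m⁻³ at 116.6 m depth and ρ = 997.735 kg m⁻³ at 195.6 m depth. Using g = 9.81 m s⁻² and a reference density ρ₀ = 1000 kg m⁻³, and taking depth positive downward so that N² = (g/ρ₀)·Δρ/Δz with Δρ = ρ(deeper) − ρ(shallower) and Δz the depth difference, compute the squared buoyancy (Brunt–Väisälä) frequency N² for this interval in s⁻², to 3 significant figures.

Δρ = 997.735 − 997.576 = 0.159 kg m⁻³ over Δz = 195.6 − 116.6 = 79 m.
N² = (9.81/1000) × (0.159/79) = 1.9744 × 10⁻⁵ s⁻² ≈ 1.97 × 10⁻⁵ s⁻².

1.97 × 10⁻⁵ s⁻²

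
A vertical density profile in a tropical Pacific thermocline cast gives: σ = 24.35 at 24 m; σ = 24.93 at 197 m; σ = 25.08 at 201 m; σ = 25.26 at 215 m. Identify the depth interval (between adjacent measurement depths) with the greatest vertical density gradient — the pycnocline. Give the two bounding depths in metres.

Compute the density gradient over each adjacent pair:
  24–197 m: Δρ/Δz = 0.58/173 = 3.4 × 10⁻³ kg m⁻⁴
  197–201 m: Δρ/Δz = 0.15/4 = 0.037 kg m⁻⁴
  201–215 m: Δρ/Δz = 0.18/14 = 0.013 kg m⁻⁴
The largest gradient is in the 197–201 m interval — the pycnocline.

197–201 m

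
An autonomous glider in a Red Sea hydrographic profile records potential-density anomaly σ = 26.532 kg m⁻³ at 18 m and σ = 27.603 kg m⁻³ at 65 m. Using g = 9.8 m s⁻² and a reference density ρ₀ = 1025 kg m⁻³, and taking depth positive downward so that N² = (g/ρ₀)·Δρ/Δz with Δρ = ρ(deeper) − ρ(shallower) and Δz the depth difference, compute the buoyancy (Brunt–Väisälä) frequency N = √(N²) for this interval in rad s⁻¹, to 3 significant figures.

Δρ = 1027.603 − 1026.532 = 1.071 kg m⁻³ over Δz = 65 − 18 = 47 m.
N² = (9.8/1025) × (1.071/47) = 2.1787 × 10⁻⁴ s⁻².
N = √(2.1787 × 10⁻⁴) = 0.014760 rad s⁻¹ ≈ 0.0148 rad s⁻¹.
A positive N² confirms static stability across the interval.

0.0148 rad s⁻¹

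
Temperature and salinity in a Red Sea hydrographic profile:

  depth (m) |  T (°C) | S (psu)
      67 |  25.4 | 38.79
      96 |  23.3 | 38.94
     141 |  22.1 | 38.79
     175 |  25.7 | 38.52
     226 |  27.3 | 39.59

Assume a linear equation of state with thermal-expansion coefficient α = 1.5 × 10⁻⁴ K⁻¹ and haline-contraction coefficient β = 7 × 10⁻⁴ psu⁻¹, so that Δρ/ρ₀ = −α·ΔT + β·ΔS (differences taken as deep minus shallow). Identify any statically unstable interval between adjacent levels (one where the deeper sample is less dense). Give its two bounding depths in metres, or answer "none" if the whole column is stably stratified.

141–175 m

Evaluate Δρ/ρ₀ = −αΔT + βΔS across each adjacent pair:
  67–96 m: −αΔT+βΔS = −(1.5 × 10⁻⁴)(-2.1)+(7 × 10⁻⁴)(+0.15) = 4.2 × 10⁻⁴ → stable
  96–141 m: −αΔT+βΔS = −(1.5 × 10⁻⁴)(-1.2)+(7 × 10⁻⁴)(-0.15) = 7.5 × 10⁻⁵ → stable
  141–175 m: −αΔT+βΔS = −(1.5 × 10⁻⁴)(+3.6)+(7 × 10⁻⁴)(-0.27) = -7.3 × 10⁻⁴ → UNSTABLE
  175–226 m: −αΔT+βΔS = −(1.5 × 10⁻⁴)(+1.6)+(7 × 10⁻⁴)(+1.07) = 5.1 × 10⁻⁴ → stable
The 141–175 m interval has Δρ < 0: lighter water underlies denser water.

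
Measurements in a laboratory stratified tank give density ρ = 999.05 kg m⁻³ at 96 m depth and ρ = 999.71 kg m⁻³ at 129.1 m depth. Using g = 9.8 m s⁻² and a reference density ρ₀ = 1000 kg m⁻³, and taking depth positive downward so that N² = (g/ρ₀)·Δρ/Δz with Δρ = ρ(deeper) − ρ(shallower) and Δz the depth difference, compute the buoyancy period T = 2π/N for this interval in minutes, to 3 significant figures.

Δρ = 999.71 − 999.05 = 0.66 kg m⁻³ over Δz = 129.1 − 96 = 33.1 m.
N² = (9.8/1000) × (0.66/33.1) = 1.9541 × 10⁻⁴ s⁻².
N = √(1.9541 × 10⁻⁴) = 0.013979 rad s⁻¹, so T = 2π/N = 449.47 s = 7.4912 min ≈ 7.49 min.

7.49 min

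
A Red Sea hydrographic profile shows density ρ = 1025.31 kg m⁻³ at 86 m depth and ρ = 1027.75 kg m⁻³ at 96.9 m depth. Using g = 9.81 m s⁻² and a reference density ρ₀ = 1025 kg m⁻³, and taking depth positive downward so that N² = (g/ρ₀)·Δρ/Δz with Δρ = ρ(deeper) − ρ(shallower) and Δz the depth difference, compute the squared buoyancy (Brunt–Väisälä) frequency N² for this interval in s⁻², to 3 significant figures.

Δρ = 1027.75 − 1025.31 = 2.44 kg m⁻³ over Δz = 96.9 − 86 = 10.9 m.
N² = (9.81/1025) × (2.44/10.9) = 2.1424 × 10⁻³ s⁻² ≈ 2.14 × 10⁻³ s⁻².
Since Δρ > 0 the layer is stably stratified.

2.14 × 10⁻³ s⁻²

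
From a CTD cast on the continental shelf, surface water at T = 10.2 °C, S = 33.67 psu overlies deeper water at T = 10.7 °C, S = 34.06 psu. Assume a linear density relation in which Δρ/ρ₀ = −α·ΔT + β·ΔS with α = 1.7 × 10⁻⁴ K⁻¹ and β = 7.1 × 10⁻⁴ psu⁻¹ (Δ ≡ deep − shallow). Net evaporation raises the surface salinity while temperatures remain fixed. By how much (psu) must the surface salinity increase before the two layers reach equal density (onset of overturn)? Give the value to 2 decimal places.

0.27 psu

Neutral buoyancy requires −α(T_deep − T_surf) + β(S_deep − S_surf′) = 0.
S_surf′ = S_deep − (α/β)·ΔT = 34.06 − (1.7 × 10⁻⁴/7.1 × 10⁻⁴)·(+0.5) = 33.9403 psu.
Increase required: 33.9403 − 33.67 = 0.2703 psu.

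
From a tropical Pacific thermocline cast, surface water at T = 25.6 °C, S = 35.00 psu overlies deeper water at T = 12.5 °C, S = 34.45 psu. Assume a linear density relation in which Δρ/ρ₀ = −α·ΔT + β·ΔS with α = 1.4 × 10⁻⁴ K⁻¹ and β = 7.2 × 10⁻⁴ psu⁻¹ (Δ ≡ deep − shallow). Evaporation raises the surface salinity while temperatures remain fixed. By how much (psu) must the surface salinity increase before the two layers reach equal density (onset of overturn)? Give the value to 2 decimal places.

Neutral buoyancy requires −α(T_deep − T_surf) + β(S_deep − S_surf′) = 0.
S_surf′ = S_deep − (α/β)·ΔT = 34.45 − (1.4 × 10⁻⁴/7.2 × 10⁻⁴)·(-13.1) = 36.9972 psu.
Increase required: 36.9972 − 35.00 = 1.9972 psu.

2.00 psu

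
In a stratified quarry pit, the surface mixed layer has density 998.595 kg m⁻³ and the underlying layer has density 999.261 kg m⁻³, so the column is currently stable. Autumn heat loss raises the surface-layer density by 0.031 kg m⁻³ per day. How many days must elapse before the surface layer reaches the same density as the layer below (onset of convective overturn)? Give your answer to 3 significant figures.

21.5 days

Density deficit of the surface layer: 999.261 − 998.595 = 0.666 kg m⁻³.
Required change = 0.666 / 0.031 = 21.5 days.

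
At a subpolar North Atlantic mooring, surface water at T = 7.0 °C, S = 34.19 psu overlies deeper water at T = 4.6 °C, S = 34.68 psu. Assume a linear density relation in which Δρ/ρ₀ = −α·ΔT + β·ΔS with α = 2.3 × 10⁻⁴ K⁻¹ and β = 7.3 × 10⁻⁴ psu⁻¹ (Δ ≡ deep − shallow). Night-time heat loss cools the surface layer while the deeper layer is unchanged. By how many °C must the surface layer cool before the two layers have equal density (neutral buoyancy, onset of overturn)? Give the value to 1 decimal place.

4.0 °C

Neutral buoyancy requires Δρ = 0, i.e. −α(T_deep − T_surf′) + β(S_deep − S_surf) = 0.
T_surf′ = T_deep − (β/α)·ΔS = 4.6 − (7.3 × 10⁻⁴/2.3 × 10⁻⁴)·(+0.49) = 3.045 °C.
Cooling required: 7.0 − (3.045) = 3.955 °C.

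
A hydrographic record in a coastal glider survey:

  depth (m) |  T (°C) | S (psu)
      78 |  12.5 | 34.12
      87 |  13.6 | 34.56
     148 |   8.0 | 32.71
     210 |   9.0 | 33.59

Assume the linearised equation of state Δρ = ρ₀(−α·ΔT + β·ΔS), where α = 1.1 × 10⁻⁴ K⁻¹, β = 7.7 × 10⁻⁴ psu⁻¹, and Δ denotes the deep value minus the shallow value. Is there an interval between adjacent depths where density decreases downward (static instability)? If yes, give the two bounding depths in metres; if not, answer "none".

Evaluate Δρ/ρ₀ = −αΔT + βΔS across each adjacent pair:
  78–87 m: −αΔT+βΔS = −(1.1 × 10⁻⁴)(+1.1)+(7.7 × 10⁻⁴)(+0.44) = 2.2 × 10⁻⁴ → stable
  87–148 m: −αΔT+βΔS = −(1.1 × 10⁻⁴)(-5.6)+(7.7 × 10⁻⁴)(-1.85) = -8.1 × 10⁻⁴ → UNSTABLE
  148–210 m: −αΔT+βΔS = −(1.1 × 10⁻⁴)(+1.0)+(7.7 × 10⁻⁴)(+0.88) = 5.7 × 10⁻⁴ → stable
The 87–148 m interval has Δρ < 0: lighter water underlies denser water.

87–148 m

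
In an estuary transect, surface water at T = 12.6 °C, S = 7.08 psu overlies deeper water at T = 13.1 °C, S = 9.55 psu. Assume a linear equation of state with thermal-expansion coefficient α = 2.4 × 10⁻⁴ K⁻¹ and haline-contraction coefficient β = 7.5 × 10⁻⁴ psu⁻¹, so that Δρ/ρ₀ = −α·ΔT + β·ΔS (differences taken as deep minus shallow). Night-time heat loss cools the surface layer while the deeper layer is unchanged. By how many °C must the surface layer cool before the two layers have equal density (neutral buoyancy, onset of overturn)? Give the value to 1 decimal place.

7.2 °C

Neutral buoyancy requires Δρ = 0, i.e. −α(T_deep − T_surf′) + β(S_deep − S_surf) = 0.
T_surf′ = T_deep − (β/α)·ΔS = 13.1 − (7.5 × 10⁻⁴/2.4 × 10⁻⁴)·(+2.47) = 5.381 °C.
Cooling required: 12.6 − (5.381) = 7.219 °C.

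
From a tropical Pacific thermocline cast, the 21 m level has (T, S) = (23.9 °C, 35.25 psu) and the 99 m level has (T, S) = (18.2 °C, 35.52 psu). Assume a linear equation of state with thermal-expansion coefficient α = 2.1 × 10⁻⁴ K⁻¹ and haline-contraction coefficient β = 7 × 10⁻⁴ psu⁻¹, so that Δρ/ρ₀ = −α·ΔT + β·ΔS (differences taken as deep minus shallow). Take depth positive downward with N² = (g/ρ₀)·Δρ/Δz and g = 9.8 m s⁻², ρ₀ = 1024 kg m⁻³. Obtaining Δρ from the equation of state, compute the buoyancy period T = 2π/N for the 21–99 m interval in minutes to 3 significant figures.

7.94 min

ΔT = -5.7 K, ΔS = +0.27 psu (deep − shallow).
Δρ/ρ₀ = −αΔT + βΔS = 1.197 × 10⁻³ + 1.89 × 10⁻⁴ = 1.386 × 10⁻³, so Δρ ≈ 1.419 kg m⁻³.
N² = (g/ρ₀)·Δρ/Δz = g·(Δρ/ρ₀)/Δz = 9.8 × 1.386 × 10⁻³ / 78 = 1.7414 × 10⁻⁴ s⁻².
N = √(1.7414 × 10⁻⁴) = 0.013196 rad s⁻¹ → T = 2π/N = 476.14 s = 7.9357 min ≈ 7.94 min.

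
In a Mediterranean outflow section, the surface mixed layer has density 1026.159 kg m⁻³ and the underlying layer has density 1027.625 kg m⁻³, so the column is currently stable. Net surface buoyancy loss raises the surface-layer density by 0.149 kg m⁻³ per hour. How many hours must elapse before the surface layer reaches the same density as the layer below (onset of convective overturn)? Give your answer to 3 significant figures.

Density deficit of the surface layer: 1027.625 − 1026.159 = 1.466 kg m⁻³.
Required change = 1.466 / 0.149 = 9.84 hours.

9.84 hours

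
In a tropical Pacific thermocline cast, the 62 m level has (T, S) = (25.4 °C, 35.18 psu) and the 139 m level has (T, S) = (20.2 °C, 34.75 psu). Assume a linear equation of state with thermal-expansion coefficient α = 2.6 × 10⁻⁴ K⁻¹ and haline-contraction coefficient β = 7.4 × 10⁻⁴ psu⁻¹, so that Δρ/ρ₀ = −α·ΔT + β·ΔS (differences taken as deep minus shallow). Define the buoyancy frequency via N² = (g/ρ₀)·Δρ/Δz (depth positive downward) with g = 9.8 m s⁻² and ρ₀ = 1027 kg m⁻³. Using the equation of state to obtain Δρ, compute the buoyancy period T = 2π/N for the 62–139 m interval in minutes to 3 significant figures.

9.13 min

ΔT = -5.2 K, ΔS = -0.43 psu (deep − shallow).
Δρ/ρ₀ = −αΔT + βΔS = 1.352 × 10⁻³ − 3.182 × 10⁻⁴ = 1.0338 × 10⁻³, so Δρ ≈ 1.062 kg m⁻³.
N² = (g/ρ₀)·Δρ/Δz = g·(Δρ/ρ₀)/Δz = 9.8 × 1.0338 × 10⁻³ / 77 = 1.3157 × 10⁻⁴ s⁻².
N = √(1.3157 × 10⁻⁴) = 0.011470 rad s⁻¹ → T = 2π/N = 547.79 s = 9.1298 min ≈ 9.13 min.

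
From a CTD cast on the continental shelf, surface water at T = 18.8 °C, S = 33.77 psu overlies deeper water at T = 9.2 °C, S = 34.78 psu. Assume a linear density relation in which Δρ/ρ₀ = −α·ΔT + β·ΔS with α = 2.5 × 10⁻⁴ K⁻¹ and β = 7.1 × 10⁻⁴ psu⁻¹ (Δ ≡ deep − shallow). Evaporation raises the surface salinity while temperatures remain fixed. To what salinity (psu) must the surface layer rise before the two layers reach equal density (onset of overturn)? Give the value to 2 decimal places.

Neutral buoyancy requires −α(T_deep − T_surf) + β(S_deep − S_surf′) = 0.
S_surf′ = S_deep − (α/β)·ΔT = 34.78 − (2.5 × 10⁻⁴/7.1 × 10⁻⁴)·(-9.6) = 38.1603 psu.
Increase required: 38.1603 − 33.77 = 4.3903 psu.

38.16 psu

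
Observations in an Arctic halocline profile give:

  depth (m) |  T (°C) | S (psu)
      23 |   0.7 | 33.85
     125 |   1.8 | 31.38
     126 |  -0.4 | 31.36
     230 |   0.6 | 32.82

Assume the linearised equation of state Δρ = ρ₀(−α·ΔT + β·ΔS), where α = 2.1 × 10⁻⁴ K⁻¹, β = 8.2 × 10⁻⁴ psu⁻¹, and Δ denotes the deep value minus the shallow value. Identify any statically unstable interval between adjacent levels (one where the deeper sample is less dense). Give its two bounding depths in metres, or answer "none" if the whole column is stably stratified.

Evaluate Δρ/ρ₀ = −αΔT + βΔS across each adjacent pair:
  23–125 m: −αΔT+βΔS = −(2.1 × 10⁻⁴)(+1.1)+(8.2 × 10⁻⁴)(-2.47) = -2.3 × 10⁻³ → UNSTABLE
  125–126 m: −αΔT+βΔS = −(2.1 × 10⁻⁴)(-2.2)+(8.2 × 10⁻⁴)(-0.02) = 4.5 × 10⁻⁴ → stable
  126–230 m: −αΔT+βΔS = −(2.1 × 10⁻⁴)(+1.0)+(8.2 × 10⁻⁴)(+1.46) = 9.9 × 10⁻⁴ → stable
The 23–125 m interval has Δρ < 0: lighter water underlies denser water.

23–125 m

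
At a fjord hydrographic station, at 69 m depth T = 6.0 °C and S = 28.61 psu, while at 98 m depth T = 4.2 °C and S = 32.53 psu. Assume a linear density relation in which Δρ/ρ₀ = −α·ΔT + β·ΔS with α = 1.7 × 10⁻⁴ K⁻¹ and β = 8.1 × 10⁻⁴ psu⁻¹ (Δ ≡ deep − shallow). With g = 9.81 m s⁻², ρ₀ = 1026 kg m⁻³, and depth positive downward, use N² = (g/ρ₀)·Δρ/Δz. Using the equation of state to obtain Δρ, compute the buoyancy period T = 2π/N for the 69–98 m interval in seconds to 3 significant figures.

183 s

ΔT = -1.8 K, ΔS = +3.92 psu (deep − shallow).
Δρ/ρ₀ = −αΔT + βΔS = 3.06 × 10⁻⁴ + 3.1752 × 10⁻³ = 3.4812 × 10⁻³, so Δρ ≈ 3.572 kg m⁻³.
N² = (g/ρ₀)·Δρ/Δz = g·(Δρ/ρ₀)/Δz = 9.81 × 3.4812 × 10⁻³ / 29 = 1.1776 × 10⁻³ s⁻².
N = √(1.1776 × 10⁻³) = 0.034316 rad s⁻¹ → T = 2π/N = 183.10 s ≈ 183 s.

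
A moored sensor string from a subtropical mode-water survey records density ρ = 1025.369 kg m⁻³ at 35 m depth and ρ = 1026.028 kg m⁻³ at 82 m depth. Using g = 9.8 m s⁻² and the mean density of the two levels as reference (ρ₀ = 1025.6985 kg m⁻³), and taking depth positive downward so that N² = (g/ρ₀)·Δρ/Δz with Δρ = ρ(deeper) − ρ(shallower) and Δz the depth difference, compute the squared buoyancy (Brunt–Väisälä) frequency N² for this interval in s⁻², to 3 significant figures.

1.34 × 10⁻⁴ s⁻²

Δρ = 1026.028 − 1025.369 = 0.659 kg m⁻³ over Δz = 82 − 35 = 47 m.
N² = (9.8/1025.6985) × (0.659/47) = 1.3397 × 10⁻⁴ s⁻² ≈ 1.34 × 10⁻⁴ s⁻².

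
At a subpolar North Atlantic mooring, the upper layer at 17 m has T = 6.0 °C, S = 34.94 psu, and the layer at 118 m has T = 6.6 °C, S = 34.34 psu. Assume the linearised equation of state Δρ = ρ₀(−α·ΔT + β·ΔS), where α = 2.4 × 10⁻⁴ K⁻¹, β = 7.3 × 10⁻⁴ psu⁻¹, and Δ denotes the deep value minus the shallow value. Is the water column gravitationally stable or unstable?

unstable

ΔT = 6.6 − 6.0 = +0.6 K and ΔS = 34.34 − 34.94 = -0.60 psu (deep − shallow).
−αΔT = -1.44 × 10⁻⁴; βΔS = -4.38 × 10⁻⁴; sum Δρ/ρ₀ = -5.82 × 10⁻⁴.
Δρ/ρ₀ < 0, so Δρ < 0: deeper water is lighter → statically unstable; the column would overturn.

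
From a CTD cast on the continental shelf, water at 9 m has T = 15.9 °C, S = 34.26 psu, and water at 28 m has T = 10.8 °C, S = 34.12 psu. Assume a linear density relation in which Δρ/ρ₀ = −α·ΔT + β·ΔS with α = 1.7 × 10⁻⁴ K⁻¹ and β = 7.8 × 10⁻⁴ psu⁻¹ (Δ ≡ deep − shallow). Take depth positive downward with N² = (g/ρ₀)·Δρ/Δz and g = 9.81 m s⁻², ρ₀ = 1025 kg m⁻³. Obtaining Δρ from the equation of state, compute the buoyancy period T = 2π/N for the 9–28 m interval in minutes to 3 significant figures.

ΔT = -5.1 K, ΔS = -0.14 psu (deep − shallow).
Δρ/ρ₀ = −αΔT + βΔS = 8.67 × 10⁻⁴ − 1.092 × 10⁻⁴ = 7.578 × 10⁻⁴, so Δρ ≈ 0.7767 kg m⁻³.
N² = (g/ρ₀)·Δρ/Δz = g·(Δρ/ρ₀)/Δz = 9.81 × 7.578 × 10⁻⁴ / 19 = 3.9126 × 10⁻⁴ s⁻².
N = √(3.9126 × 10⁻⁴) = 0.019780 rad s⁻¹ → T = 2π/N = 317.65 s = 5.2942 min ≈ 5.29 min.

5.29 min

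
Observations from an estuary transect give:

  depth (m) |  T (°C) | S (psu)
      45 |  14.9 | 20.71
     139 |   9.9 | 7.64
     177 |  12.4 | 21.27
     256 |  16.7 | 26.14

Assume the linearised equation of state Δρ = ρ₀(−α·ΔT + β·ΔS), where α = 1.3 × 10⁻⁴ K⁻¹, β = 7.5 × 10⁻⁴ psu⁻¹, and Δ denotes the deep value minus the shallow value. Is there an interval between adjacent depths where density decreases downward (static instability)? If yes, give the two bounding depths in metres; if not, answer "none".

Evaluate Δρ/ρ₀ = −αΔT + βΔS across each adjacent pair:
  45–139 m: −αΔT+βΔS = −(1.3 × 10⁻⁴)(-5.0)+(7.5 × 10⁻⁴)(-13.07) = -9.2 × 10⁻³ → UNSTABLE
  139–177 m: −αΔT+βΔS = −(1.3 × 10⁻⁴)(+2.5)+(7.5 × 10⁻⁴)(+13.63) = 9.9 × 10⁻³ → stable
  177–256 m: −αΔT+βΔS = −(1.3 × 10⁻⁴)(+4.3)+(7.5 × 10⁻⁴)(+4.87) = 3.1 × 10⁻³ → stable
The 45–139 m interval has Δρ < 0: lighter water underlies denser water.

45–139 m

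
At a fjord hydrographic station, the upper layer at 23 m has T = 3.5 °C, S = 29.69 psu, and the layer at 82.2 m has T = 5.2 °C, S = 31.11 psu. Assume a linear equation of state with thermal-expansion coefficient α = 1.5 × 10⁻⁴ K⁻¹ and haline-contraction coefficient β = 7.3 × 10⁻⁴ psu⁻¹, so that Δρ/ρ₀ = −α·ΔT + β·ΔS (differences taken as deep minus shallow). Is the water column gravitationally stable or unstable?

ΔT = 5.2 − 3.5 = +1.7 K and ΔS = 31.11 − 29.69 = +1.42 psu (deep − shallow).
−αΔT = -2.55 × 10⁻⁴; βΔS = 1.0366 × 10⁻³; sum Δρ/ρ₀ = 7.816 × 10⁻⁴.
Δρ/ρ₀ > 0, so Δρ > 0: deeper water is denser → statically stable.

stable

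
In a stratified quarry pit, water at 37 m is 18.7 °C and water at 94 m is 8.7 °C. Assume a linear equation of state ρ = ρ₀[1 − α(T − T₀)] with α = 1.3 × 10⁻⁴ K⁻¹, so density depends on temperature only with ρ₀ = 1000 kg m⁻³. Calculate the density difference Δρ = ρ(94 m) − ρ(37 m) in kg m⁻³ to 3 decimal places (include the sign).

ΔT = -10.0 K, Δρ/ρ₀ = −αΔT = 1.30 × 10⁻³.
Δρ = 1000 × (1.30 × 10⁻³) = +1.300 kg m⁻³.
Positive Δρ: denser below, stable.

+1.300 kg m⁻³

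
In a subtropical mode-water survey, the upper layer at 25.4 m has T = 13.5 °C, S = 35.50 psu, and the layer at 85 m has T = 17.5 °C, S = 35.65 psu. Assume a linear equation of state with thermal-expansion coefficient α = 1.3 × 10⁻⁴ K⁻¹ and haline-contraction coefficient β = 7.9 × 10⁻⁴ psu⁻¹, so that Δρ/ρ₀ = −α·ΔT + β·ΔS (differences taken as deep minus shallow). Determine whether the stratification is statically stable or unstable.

unstable

ΔT = 17.5 − 13.5 = +4.0 K and ΔS = 35.65 − 35.50 = +0.15 psu (deep − shallow).
−αΔT = -5.20 × 10⁻⁴; βΔS = 1.185 × 10⁻⁴; sum Δρ/ρ₀ = -4.015 × 10⁻⁴.
Δρ/ρ₀ < 0, so Δρ < 0: deeper water is lighter → statically unstable; the column would overturn.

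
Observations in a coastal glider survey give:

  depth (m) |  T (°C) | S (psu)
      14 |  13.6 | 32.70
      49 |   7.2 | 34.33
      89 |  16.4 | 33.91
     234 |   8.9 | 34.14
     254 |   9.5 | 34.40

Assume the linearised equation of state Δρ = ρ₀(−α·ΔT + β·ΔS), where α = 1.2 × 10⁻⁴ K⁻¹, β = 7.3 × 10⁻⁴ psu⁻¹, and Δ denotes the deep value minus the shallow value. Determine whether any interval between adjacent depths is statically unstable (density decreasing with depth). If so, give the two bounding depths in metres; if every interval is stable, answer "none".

49–89 m

Evaluate Δρ/ρ₀ = −αΔT + βΔS across each adjacent pair:
  14–49 m: −αΔT+βΔS = −(1.2 × 10⁻⁴)(-6.4)+(7.3 × 10⁻⁴)(+1.63) = 2.0 × 10⁻³ → stable
  49–89 m: −αΔT+βΔS = −(1.2 × 10⁻⁴)(+9.2)+(7.3 × 10⁻⁴)(-0.42) = -1.4 × 10⁻³ → UNSTABLE
  89–234 m: −αΔT+βΔS = −(1.2 × 10⁻⁴)(-7.5)+(7.3 × 10⁻⁴)(+0.23) = 1.1 × 10⁻³ → stable
  234–254 m: −αΔT+βΔS = −(1.2 × 10⁻⁴)(+0.6)+(7.3 × 10⁻⁴)(+0.26) = 1.2 × 10⁻⁴ → stable
The 49–89 m interval has Δρ < 0: lighter water underlies denser water.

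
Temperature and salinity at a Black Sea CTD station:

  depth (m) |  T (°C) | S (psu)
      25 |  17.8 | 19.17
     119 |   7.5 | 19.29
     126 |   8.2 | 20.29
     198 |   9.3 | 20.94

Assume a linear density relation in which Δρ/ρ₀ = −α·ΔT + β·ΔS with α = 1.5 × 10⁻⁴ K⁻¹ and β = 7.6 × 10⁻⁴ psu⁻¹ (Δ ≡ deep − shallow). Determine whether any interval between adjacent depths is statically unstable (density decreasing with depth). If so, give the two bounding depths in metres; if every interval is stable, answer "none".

none

Evaluate Δρ/ρ₀ = −αΔT + βΔS across each adjacent pair:
  25–119 m: −αΔT+βΔS = −(1.5 × 10⁻⁴)(-10.3)+(7.6 × 10⁻⁴)(+0.12) = 1.6 × 10⁻³ → stable
  119–126 m: −αΔT+βΔS = −(1.5 × 10⁻⁴)(+0.7)+(7.6 × 10⁻⁴)(+1.00) = 6.6 × 10⁻⁴ → stable
  126–198 m: −αΔT+βΔS = −(1.5 × 10⁻⁴)(+1.1)+(7.6 × 10⁻⁴)(+0.65) = 3.3 × 10⁻⁴ → stable
Every interval has Δρ > 0: the column is stably stratified throughout.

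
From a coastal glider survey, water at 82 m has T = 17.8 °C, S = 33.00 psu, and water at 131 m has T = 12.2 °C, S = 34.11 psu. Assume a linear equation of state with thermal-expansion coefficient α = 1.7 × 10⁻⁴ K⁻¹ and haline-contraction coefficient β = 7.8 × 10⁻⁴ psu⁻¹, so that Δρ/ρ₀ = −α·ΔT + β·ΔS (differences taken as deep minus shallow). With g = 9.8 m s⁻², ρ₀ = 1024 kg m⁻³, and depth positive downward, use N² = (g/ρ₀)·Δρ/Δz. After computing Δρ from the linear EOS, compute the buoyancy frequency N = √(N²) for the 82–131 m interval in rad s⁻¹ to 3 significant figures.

0.0191 rad s⁻¹

ΔT = -5.6 K, ΔS = +1.11 psu (deep − shallow).
Δρ/ρ₀ = −αΔT + βΔS = 9.52 × 10⁻⁴ + 8.658 × 10⁻⁴ = 1.8178 × 10⁻³, so Δρ ≈ 1.861 kg m⁻³.
N² = (g/ρ₀)·Δρ/Δz = g·(Δρ/ρ₀)/Δz = 9.8 × 1.8178 × 10⁻³ / 49 = 3.6356 × 10⁻⁴ s⁻².
N = √(3.6356 × 10⁻⁴) = 0.019067 rad s⁻¹ ≈ 0.0191 rad s⁻¹.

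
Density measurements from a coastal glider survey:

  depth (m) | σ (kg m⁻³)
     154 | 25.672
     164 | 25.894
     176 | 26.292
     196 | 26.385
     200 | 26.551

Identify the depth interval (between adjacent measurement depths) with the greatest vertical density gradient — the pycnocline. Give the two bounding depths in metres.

Compute the density gradient over each adjacent pair:
  154–164 m: Δρ/Δz = 0.222/10 = 0.022 kg m⁻⁴
  164–176 m: Δρ/Δz = 0.398/12 = 0.033 kg m⁻⁴
  176–196 m: Δρ/Δz = 0.093/20 = 4.6 × 10⁻³ kg m⁻⁴
  196–200 m: Δρ/Δz = 0.166/4 = 0.042 kg m⁻⁴
The largest gradient is in the 196–200 m interval — the pycnocline.

196–200 m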